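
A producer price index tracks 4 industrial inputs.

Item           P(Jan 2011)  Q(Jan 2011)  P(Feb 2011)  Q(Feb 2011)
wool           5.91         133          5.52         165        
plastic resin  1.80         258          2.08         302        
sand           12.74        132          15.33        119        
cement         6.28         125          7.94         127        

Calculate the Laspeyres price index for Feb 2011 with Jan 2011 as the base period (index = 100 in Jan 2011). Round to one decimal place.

Laspeyres price index uses base-period quantities as weights.
ΣP(Feb 2011)·Q(Jan 2011) = 5.52×133 + 2.08×258 + 15.33×132 + 7.94×125 = 734.16 + 536.64 + 2023.56 + 992.5 = 4286.86
ΣP(Jan 2011)·Q(Jan 2011) = 5.91×133 + 1.80×258 + 12.74×132 + 6.28×125 = 786.03 + 464.4 + 1681.68 + 785 = 3717.11
Index = 4286.86 / 3717.11 × 100 = 115.3278

115.3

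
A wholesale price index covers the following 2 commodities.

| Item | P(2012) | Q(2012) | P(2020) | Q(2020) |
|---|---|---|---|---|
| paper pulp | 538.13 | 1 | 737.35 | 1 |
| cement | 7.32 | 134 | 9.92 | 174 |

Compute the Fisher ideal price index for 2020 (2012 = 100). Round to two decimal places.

Laspeyres component (base-period weights):
ΣP(2020)Q(2012) = 737.35×1 + 9.92×134 = 737.35 + 1329.28 = 2066.63
ΣP(2012)Q(2012) = 538.13×1 + 7.32×134 = 538.13 + 980.88 = 1519.01
L = 2066.63 / 1519.01 × 100 = 136.0511
Paasche component (current-period weights):
ΣP(2020)Q(2020) = 737.35×1 + 9.92×174 = 737.35 + 1726.08 = 2463.43
ΣP(2012)Q(2020) = 538.13×1 + 7.32×174 = 538.13 + 1273.68 = 1811.81
P = 2463.43 / 1811.81 × 100 = 135.9651
Fisher = √(L × P) = √(136.0511 × 135.9651) = 136.0081

136.01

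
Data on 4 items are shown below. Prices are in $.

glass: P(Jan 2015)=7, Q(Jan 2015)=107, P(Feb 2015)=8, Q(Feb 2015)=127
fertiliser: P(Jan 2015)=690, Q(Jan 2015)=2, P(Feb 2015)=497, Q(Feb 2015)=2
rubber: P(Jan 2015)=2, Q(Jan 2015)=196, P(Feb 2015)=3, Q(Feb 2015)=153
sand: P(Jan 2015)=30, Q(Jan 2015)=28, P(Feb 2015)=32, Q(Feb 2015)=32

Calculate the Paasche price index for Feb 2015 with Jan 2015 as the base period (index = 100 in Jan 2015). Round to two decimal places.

98.81

Paasche price index uses current-period quantities as weights.
ΣP(Feb 2015)·Q(Feb 2015) = 8×127 + 497×2 + 3×153 + 32×32 = 1016 + 994 + 459 + 1024 = 3493
ΣP(Jan 2015)·Q(Feb 2015) = 7×127 + 690×2 + 2×153 + 30×32 = 889 + 1380 + 306 + 960 = 3535
Index = 3493 / 3535 × 100 = 98.8119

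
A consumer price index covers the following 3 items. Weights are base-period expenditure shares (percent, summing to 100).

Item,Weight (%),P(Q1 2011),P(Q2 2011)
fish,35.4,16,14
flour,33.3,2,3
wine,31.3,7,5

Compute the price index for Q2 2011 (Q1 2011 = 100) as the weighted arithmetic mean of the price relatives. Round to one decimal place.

103.3

fish: 35.4 × (14/16) = 35.4 × 0.875000 = 30.9750
flour: 33.3 × (3/2) = 33.3 × 1.500000 = 49.9500
wine: 31.3 × (5/7) = 31.3 × 0.714286 = 22.3571
Index = Σ wᵢ·(p₁ᵢ/p₀ᵢ) = 30.9750 + 49.9500 + 22.3571 = 103.2821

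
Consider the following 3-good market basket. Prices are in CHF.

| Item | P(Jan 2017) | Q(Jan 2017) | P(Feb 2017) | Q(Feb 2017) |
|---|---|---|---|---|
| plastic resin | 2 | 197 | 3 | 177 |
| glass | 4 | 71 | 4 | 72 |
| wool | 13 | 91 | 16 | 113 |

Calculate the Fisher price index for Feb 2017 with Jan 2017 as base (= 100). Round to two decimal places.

124.85

Laspeyres component (base-period weights):
ΣP(Feb 2017)Q(Jan 2017) = 3×197 + 4×71 + 16×91 = 591 + 284 + 1456 = 2331
ΣP(Jan 2017)Q(Jan 2017) = 2×197 + 4×71 + 13×91 = 394 + 284 + 1183 = 1861
L = 2331 / 1861 × 100 = 125.2552
Paasche component (current-period weights):
ΣP(Feb 2017)Q(Feb 2017) = 3×177 + 4×72 + 16×113 = 531 + 288 + 1808 = 2627
ΣP(Jan 2017)Q(Feb 2017) = 2×177 + 4×72 + 13×113 = 354 + 288 + 1469 = 2111
P = 2627 / 2111 × 100 = 124.4434
Fisher = √(L × P) = √(125.2552 × 124.4434) = 124.8487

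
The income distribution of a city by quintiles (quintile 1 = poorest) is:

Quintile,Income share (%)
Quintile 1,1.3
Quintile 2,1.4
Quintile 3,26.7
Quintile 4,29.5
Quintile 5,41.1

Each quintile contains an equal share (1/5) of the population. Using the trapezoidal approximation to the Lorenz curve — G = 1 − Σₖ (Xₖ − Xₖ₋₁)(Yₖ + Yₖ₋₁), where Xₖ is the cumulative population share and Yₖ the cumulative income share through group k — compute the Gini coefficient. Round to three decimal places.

0.431

Cumulative income shares Yₖ: 0.0130, 0.0270, 0.2940, 0.5890, 1.0000
Σ (Xₖ−Xₖ₋₁)(Yₖ+Yₖ₋₁) = (1/5)(0.0130+0.0000) + (1/5)(0.0270+0.0130) + (1/5)(0.2940+0.0270) + (1/5)(0.5890+0.2940) + (1/5)(1.0000+0.5890)
  = 0.0026 + 0.0080 + 0.0642 + 0.1766 + 0.3178 = 0.5692
G = 1 − 0.5692 = 0.4308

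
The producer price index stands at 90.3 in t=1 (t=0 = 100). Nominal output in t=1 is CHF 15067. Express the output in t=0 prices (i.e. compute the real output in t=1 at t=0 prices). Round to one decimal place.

16685.5

Real = Nominal ÷ (Index/100) = 15067 ÷ (90.3/100)
     = 15067 ÷ 0.903 = 16685.4928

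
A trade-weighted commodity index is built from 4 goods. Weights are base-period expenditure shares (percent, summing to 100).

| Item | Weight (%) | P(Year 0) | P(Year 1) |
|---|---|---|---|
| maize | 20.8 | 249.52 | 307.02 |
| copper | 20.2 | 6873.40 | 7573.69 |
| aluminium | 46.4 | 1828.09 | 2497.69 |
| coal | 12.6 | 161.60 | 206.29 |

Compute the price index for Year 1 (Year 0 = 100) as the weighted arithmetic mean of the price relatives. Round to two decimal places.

maize: 20.8 × (307.02/249.52) = 20.8 × 1.230442 = 25.5932
copper: 20.2 × (7573.69/6873.40) = 20.2 × 1.101884 = 22.2581
aluminium: 46.4 × (2497.69/1828.09) = 46.4 × 1.366284 = 63.3956
coal: 12.6 × (206.29/161.60) = 12.6 × 1.276547 = 16.0845
Index = Σ wᵢ·(p₁ᵢ/p₀ᵢ) = 25.5932 + 22.2581 + 63.3956 + 16.0845 = 127.3313

127.33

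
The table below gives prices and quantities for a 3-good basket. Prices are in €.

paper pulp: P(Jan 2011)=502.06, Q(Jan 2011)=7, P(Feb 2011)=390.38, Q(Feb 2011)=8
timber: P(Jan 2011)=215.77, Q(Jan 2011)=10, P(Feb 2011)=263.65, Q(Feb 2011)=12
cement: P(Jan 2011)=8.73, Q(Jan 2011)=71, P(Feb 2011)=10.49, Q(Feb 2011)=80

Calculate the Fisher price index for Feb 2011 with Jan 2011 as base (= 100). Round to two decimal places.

Laspeyres component (base-period weights):
ΣP(Feb 2011)Q(Jan 2011) = 390.38×7 + 263.65×10 + 10.49×71 = 2732.66 + 2636.5 + 744.79 = 6113.95
ΣP(Jan 2011)Q(Jan 2011) = 502.06×7 + 215.77×10 + 8.73×71 = 3514.42 + 2157.7 + 619.83 = 6291.95
L = 6113.95 / 6291.95 × 100 = 97.1710
Paasche component (current-period weights):
ΣP(Feb 2011)Q(Feb 2011) = 390.38×8 + 263.65×12 + 10.49×80 = 3123.04 + 3163.8 + 839.2 = 7126.04
ΣP(Jan 2011)Q(Feb 2011) = 502.06×8 + 215.77×12 + 8.73×80 = 4016.48 + 2589.24 + 698.4 = 7304.12
P = 7126.04 / 7304.12 × 100 = 97.5619
Fisher = √(L × P) = √(97.1710 × 97.5619) = 97.3663

97.37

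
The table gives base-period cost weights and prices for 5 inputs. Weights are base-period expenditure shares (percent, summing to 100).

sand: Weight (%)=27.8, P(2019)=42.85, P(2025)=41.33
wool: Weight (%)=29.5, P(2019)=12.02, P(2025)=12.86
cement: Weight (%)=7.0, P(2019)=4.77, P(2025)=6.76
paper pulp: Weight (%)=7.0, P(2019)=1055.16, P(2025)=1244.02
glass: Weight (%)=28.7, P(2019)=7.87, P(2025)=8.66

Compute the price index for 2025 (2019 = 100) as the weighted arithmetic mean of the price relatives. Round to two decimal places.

sand: 27.8 × (41.33/42.85) = 27.8 × 0.964527 = 26.8139
wool: 29.5 × (12.86/12.02) = 29.5 × 1.069884 = 31.5616
cement: 7.0 × (6.76/4.77) = 7.0 × 1.417191 = 9.9203
paper pulp: 7.0 × (1244.02/1055.16) = 7.0 × 1.178987 = 8.2529
glass: 28.7 × (8.66/7.87) = 28.7 × 1.100381 = 31.5809
Index = Σ wᵢ·(p₁ᵢ/p₀ᵢ) = 26.8139 + 31.5616 + 9.9203 + 8.2529 + 31.5809 = 108.1296

108.13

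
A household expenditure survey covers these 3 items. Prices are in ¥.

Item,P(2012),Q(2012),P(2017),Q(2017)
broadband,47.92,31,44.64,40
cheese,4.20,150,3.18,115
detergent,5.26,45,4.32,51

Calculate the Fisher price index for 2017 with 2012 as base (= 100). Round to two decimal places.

88.13

Laspeyres component (base-period weights):
ΣP(2017)Q(2012) = 44.64×31 + 3.18×150 + 4.32×45 = 1383.84 + 477 + 194.4 = 2055.24
ΣP(2012)Q(2012) = 47.92×31 + 4.20×150 + 5.26×45 = 1485.52 + 630 + 236.7 = 2352.22
L = 2055.24 / 2352.22 × 100 = 87.3745
Paasche component (current-period weights):
ΣP(2017)Q(2017) = 44.64×40 + 3.18×115 + 4.32×51 = 1785.6 + 365.7 + 220.32 = 2371.62
ΣP(2012)Q(2017) = 47.92×40 + 4.20×115 + 5.26×51 = 1916.8 + 483 + 268.26 = 2668.06
P = 2371.62 / 2668.06 × 100 = 88.8893
Fisher = √(L × P) = √(87.3745 × 88.8893) = 88.1286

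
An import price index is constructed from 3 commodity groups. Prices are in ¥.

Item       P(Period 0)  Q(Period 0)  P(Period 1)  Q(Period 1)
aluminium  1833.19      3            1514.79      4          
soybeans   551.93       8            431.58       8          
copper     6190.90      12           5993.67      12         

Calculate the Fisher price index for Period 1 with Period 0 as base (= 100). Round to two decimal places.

94.78

Laspeyres component (base-period weights):
ΣP(Period 1)Q(Period 0) = 1514.79×3 + 431.58×8 + 5993.67×12 = 4544.37 + 3452.64 + 71924.04 = 79921.05
ΣP(Period 0)Q(Period 0) = 1833.19×3 + 551.93×8 + 6190.90×12 = 5499.57 + 4415.44 + 74290.8 = 84205.81
L = 79921.05 / 84205.81 × 100 = 94.9116
Paasche component (current-period weights):
ΣP(Period 1)Q(Period 1) = 1514.79×4 + 431.58×8 + 5993.67×12 = 6059.16 + 3452.64 + 71924.04 = 81435.84
ΣP(Period 0)Q(Period 1) = 1833.19×4 + 551.93×8 + 6190.90×12 = 7332.76 + 4415.44 + 74290.8 = 86039
P = 81435.84 / 86039 × 100 = 94.6499
Fisher = √(L × P) = √(94.9116 × 94.6499) = 94.7806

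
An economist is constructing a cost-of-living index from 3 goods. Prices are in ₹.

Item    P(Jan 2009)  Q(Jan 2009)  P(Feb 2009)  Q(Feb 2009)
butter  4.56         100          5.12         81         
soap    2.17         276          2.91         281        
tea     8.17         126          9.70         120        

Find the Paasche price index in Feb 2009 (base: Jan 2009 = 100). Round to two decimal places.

122.30

Paasche price index uses current-period quantities as weights.
ΣP(Feb 2009)·Q(Feb 2009) = 5.12×81 + 2.91×281 + 9.70×120 = 414.72 + 817.71 + 1164 = 2396.43
ΣP(Jan 2009)·Q(Feb 2009) = 4.56×81 + 2.17×281 + 8.17×120 = 369.36 + 609.77 + 980.4 = 1959.53
Index = 2396.43 / 1959.53 × 100 = 122.2962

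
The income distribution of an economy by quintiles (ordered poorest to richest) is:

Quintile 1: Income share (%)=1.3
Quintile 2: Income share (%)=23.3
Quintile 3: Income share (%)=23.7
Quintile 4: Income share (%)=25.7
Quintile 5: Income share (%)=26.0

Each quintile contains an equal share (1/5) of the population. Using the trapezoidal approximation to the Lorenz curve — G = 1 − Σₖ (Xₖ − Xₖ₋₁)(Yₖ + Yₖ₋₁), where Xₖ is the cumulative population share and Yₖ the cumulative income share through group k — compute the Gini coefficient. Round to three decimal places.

0.207

Cumulative income shares Yₖ: 0.0130, 0.2460, 0.4830, 0.7400, 1.0000
Σ (Xₖ−Xₖ₋₁)(Yₖ+Yₖ₋₁) = (1/5)(0.0130+0.0000) + (1/5)(0.2460+0.0130) + (1/5)(0.4830+0.2460) + (1/5)(0.7400+0.4830) + (1/5)(1.0000+0.7400)
  = 0.0026 + 0.0518 + 0.1458 + 0.2446 + 0.3480 = 0.7928
G = 1 − 0.7928 = 0.2072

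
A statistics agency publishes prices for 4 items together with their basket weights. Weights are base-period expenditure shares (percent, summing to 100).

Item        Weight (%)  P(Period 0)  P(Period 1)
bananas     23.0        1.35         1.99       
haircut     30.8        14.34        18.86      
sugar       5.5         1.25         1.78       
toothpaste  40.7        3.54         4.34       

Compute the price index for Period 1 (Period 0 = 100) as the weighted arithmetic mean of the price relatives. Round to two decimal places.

132.14

bananas: 23.0 × (1.99/1.35) = 23.0 × 1.474074 = 33.9037
haircut: 30.8 × (18.86/14.34) = 30.8 × 1.315202 = 40.5082
sugar: 5.5 × (1.78/1.25) = 5.5 × 1.424000 = 7.8320
toothpaste: 40.7 × (4.34/3.54) = 40.7 × 1.225989 = 49.8977
Index = Σ wᵢ·(p₁ᵢ/p₀ᵢ) = 33.9037 + 40.5082 + 7.8320 + 49.8977 = 132.1417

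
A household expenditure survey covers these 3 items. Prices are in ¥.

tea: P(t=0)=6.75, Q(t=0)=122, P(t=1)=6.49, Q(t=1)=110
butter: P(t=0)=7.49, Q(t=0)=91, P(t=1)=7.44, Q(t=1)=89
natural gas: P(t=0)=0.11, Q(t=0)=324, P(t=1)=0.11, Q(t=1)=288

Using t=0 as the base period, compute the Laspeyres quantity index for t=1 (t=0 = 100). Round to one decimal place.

93.5

Laspeyres quantity index uses base-period prices as weights.
ΣP(t=0)·Q(t=1) = 6.75×110 + 7.49×89 + 0.11×288 = 742.5 + 666.61 + 31.68 = 1440.79
ΣP(t=0)·Q(t=0) = 6.75×122 + 7.49×91 + 0.11×324 = 823.5 + 681.59 + 35.64 = 1540.73
Index = 1440.79 / 1540.73 × 100 = 93.5135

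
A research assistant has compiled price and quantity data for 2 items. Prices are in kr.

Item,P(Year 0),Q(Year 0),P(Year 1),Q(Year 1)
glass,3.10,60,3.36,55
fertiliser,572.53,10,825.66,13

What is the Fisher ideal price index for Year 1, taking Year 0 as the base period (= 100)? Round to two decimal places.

Laspeyres component (base-period weights):
ΣP(Year 1)Q(Year 0) = 3.36×60 + 825.66×10 = 201.6 + 8256.6 = 8458.2
ΣP(Year 0)Q(Year 0) = 3.10×60 + 572.53×10 = 186 + 5725.3 = 5911.3
L = 8458.2 / 5911.3 × 100 = 143.0853
Paasche component (current-period weights):
ΣP(Year 1)Q(Year 1) = 3.36×55 + 825.66×13 = 184.8 + 10733.58 = 10918.38
ΣP(Year 0)Q(Year 1) = 3.10×55 + 572.53×13 = 170.5 + 7442.89 = 7613.39
P = 10918.38 / 7613.39 × 100 = 143.4102
Fisher = √(L × P) = √(143.0853 × 143.4102) = 143.2477

143.25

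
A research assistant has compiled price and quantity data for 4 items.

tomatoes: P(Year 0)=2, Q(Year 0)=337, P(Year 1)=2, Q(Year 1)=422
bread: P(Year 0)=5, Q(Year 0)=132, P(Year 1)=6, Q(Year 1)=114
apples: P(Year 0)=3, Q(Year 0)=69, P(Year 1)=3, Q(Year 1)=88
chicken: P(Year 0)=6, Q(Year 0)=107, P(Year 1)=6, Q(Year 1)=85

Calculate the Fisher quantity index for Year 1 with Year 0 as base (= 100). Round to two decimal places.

Laspeyres component (base-period weights):
ΣP(Year 0)Q(Year 1) = 2×422 + 5×114 + 3×88 + 6×85 = 844 + 570 + 264 + 510 = 2188
ΣP(Year 0)Q(Year 0) = 2×337 + 5×132 + 3×69 + 6×107 = 674 + 660 + 207 + 642 = 2183
L = 2188 / 2183 × 100 = 100.2290
Paasche component (current-period weights):
ΣP(Year 1)Q(Year 1) = 2×422 + 6×114 + 3×88 + 6×85 = 844 + 684 + 264 + 510 = 2302
ΣP(Year 1)Q(Year 0) = 2×337 + 6×132 + 3×69 + 6×107 = 674 + 792 + 207 + 642 = 2315
P = 2302 / 2315 × 100 = 99.4384
Fisher = √(L × P) = √(100.2290 × 99.4384) = 99.8330

99.83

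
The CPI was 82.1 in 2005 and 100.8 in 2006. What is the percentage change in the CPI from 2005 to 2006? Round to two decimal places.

22.78%

Change = (100.8 − 82.1) / 82.1 × 100
       = 18.7 / 82.1 × 100 = 22.7771%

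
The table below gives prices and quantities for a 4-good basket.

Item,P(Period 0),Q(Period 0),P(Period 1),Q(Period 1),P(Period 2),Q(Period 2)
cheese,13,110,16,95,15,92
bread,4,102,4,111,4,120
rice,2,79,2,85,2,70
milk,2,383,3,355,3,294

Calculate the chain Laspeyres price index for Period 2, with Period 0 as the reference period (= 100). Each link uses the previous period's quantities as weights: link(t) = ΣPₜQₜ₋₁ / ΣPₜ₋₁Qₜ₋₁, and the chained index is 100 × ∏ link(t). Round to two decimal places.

122.08

Link Period 0→Period 1:
ΣP(Period 1)Q(Period 0) = 16×110 + 4×102 + 2×79 + 3×383 = 1760 + 408 + 158 + 1149 = 3475
ΣP(Period 0)Q(Period 0) = 13×110 + 4×102 + 2×79 + 2×383 = 1430 + 408 + 158 + 766 = 2762
link = 3475/2762 = 1.258146
Link Period 1→Period 2:
ΣP(Period 2)Q(Period 1) = 15×95 + 4×111 + 2×85 + 3×355 = 1425 + 444 + 170 + 1065 = 3104
ΣP(Period 1)Q(Period 1) = 16×95 + 4×111 + 2×85 + 3×355 = 1520 + 444 + 170 + 1065 = 3199
link = 3104/3199 = 0.970303
Chained index = 100 × 1.258146 × 0.970303 = 122.0783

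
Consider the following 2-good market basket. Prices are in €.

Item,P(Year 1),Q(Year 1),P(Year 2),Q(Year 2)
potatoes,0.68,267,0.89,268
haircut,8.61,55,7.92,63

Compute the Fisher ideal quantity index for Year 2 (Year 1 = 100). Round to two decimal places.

110.08

Laspeyres component (base-period weights):
ΣP(Year 1)Q(Year 2) = 0.68×268 + 8.61×63 = 182.24 + 542.43 = 724.67
ΣP(Year 1)Q(Year 1) = 0.68×267 + 8.61×55 = 181.56 + 473.55 = 655.11
L = 724.67 / 655.11 × 100 = 110.6181
Paasche component (current-period weights):
ΣP(Year 2)Q(Year 2) = 0.89×268 + 7.92×63 = 238.52 + 498.96 = 737.48
ΣP(Year 2)Q(Year 1) = 0.89×267 + 7.92×55 = 237.63 + 435.6 = 673.23
P = 737.48 / 673.23 × 100 = 109.5435
Fisher = √(L × P) = √(110.6181 × 109.5435) = 110.0795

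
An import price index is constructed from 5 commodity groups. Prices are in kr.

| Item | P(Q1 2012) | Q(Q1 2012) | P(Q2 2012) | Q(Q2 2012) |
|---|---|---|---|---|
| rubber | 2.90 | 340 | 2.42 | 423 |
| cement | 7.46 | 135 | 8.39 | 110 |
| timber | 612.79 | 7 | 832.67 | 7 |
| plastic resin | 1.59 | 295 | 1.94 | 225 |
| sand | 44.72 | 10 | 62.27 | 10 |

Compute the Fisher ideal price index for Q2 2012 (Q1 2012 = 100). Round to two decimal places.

124.21

Laspeyres component (base-period weights):
ΣP(Q2 2012)Q(Q1 2012) = 2.42×340 + 8.39×135 + 832.67×7 + 1.94×295 + 62.27×10 = 822.8 + 1132.65 + 5828.69 + 572.3 + 622.7 = 8979.14
ΣP(Q1 2012)Q(Q1 2012) = 2.90×340 + 7.46×135 + 612.79×7 + 1.59×295 + 44.72×10 = 986 + 1007.1 + 4289.53 + 469.05 + 447.2 = 7198.88
L = 8979.14 / 7198.88 × 100 = 124.7297
Paasche component (current-period weights):
ΣP(Q2 2012)Q(Q2 2012) = 2.42×423 + 8.39×110 + 832.67×7 + 1.94×225 + 62.27×10 = 1023.66 + 922.9 + 5828.69 + 436.5 + 622.7 = 8834.45
ΣP(Q1 2012)Q(Q2 2012) = 2.90×423 + 7.46×110 + 612.79×7 + 1.59×225 + 44.72×10 = 1226.7 + 820.6 + 4289.53 + 357.75 + 447.2 = 7141.78
P = 8834.45 / 7141.78 × 100 = 123.7010
Fisher = √(L × P) = √(124.7297 × 123.7010) = 124.2143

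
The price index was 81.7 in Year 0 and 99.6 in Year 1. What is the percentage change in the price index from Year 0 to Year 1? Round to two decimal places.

Change = (99.6 − 81.7) / 81.7 × 100
       = 17.9 / 81.7 × 100 = 21.9094%

21.91%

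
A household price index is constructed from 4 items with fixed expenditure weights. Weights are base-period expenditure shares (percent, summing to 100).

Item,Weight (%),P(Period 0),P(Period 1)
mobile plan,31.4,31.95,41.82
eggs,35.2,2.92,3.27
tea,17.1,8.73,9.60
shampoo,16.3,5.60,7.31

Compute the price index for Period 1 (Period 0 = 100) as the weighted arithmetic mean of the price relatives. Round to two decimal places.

120.60

mobile plan: 31.4 × (41.82/31.95) = 31.4 × 1.308920 = 41.1001
eggs: 35.2 × (3.27/2.92) = 35.2 × 1.119863 = 39.4192
tea: 17.1 × (9.60/8.73) = 17.1 × 1.099656 = 18.8041
shampoo: 16.3 × (7.31/5.60) = 16.3 × 1.305357 = 21.2773
Index = Σ wᵢ·(p₁ᵢ/p₀ᵢ) = 41.1001 + 39.4192 + 18.8041 + 21.2773 = 120.6007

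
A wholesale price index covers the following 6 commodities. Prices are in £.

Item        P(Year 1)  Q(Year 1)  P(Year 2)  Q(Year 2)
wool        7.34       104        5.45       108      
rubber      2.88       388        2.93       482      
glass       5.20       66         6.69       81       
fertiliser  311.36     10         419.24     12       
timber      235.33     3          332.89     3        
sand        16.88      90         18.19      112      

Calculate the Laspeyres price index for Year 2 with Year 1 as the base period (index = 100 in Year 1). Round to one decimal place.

118.7

Laspeyres price index uses base-period quantities as weights.
ΣP(Year 2)·Q(Year 1) = 5.45×104 + 2.93×388 + 6.69×66 + 419.24×10 + 332.89×3 + 18.19×90 = 566.8 + 1136.84 + 441.54 + 4192.4 + 998.67 + 1637.1 = 8973.35
ΣP(Year 1)·Q(Year 1) = 7.34×104 + 2.88×388 + 5.20×66 + 311.36×10 + 235.33×3 + 16.88×90 = 763.36 + 1117.44 + 343.2 + 3113.6 + 705.99 + 1519.2 = 7562.79
Index = 8973.35 / 7562.79 × 100 = 118.6513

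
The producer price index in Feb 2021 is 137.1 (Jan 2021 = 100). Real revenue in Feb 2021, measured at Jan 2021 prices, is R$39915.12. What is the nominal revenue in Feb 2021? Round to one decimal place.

54723.6

Nominal = Real × (Index/100) = 39915.12 × (137.1/100)
        = 39915.12 × 1.371 = 54723.6295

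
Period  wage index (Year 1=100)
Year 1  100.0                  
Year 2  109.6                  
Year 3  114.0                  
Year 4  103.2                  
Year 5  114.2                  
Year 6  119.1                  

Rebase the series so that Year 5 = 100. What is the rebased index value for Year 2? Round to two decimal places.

Rebased(Year 2) = 109.6 / 114.2 × 100 = 95.9720

95.97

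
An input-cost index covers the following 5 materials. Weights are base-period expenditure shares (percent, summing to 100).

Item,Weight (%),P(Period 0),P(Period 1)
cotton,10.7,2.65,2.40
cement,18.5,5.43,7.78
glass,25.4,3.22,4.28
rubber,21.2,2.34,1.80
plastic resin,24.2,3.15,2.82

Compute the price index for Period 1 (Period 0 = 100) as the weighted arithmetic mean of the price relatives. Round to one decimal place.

cotton: 10.7 × (2.40/2.65) = 10.7 × 0.905660 = 9.6906
cement: 18.5 × (7.78/5.43) = 18.5 × 1.432781 = 26.5064
glass: 25.4 × (4.28/3.22) = 25.4 × 1.329193 = 33.7615
rubber: 21.2 × (1.80/2.34) = 21.2 × 0.769231 = 16.3077
plastic resin: 24.2 × (2.82/3.15) = 24.2 × 0.895238 = 21.6648
Index = Σ wᵢ·(p₁ᵢ/p₀ᵢ) = 9.6906 + 26.5064 + 33.7615 + 16.3077 + 21.6648 = 107.9310

107.9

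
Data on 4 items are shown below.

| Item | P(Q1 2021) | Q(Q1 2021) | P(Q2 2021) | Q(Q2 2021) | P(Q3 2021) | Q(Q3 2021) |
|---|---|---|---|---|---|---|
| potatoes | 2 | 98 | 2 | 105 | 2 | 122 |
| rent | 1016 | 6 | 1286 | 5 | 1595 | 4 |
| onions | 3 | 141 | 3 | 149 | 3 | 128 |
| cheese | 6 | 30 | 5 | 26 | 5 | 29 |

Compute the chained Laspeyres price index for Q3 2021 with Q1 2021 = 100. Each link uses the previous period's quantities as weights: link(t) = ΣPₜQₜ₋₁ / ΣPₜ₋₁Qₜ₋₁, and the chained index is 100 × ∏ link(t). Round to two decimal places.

Link Q1 2021→Q2 2021:
ΣP(Q2 2021)Q(Q1 2021) = 2×98 + 1286×6 + 3×141 + 5×30 = 196 + 7716 + 423 + 150 = 8485
ΣP(Q1 2021)Q(Q1 2021) = 2×98 + 1016×6 + 3×141 + 6×30 = 196 + 6096 + 423 + 180 = 6895
link = 8485/6895 = 1.230602
Link Q2 2021→Q3 2021:
ΣP(Q3 2021)Q(Q2 2021) = 2×105 + 1595×5 + 3×149 + 5×26 = 210 + 7975 + 447 + 130 = 8762
ΣP(Q2 2021)Q(Q2 2021) = 2×105 + 1286×5 + 3×149 + 5×26 = 210 + 6430 + 447 + 130 = 7217
link = 8762/7217 = 1.214078
Chained index = 100 × 1.230602 × 1.214078 = 149.4047

149.40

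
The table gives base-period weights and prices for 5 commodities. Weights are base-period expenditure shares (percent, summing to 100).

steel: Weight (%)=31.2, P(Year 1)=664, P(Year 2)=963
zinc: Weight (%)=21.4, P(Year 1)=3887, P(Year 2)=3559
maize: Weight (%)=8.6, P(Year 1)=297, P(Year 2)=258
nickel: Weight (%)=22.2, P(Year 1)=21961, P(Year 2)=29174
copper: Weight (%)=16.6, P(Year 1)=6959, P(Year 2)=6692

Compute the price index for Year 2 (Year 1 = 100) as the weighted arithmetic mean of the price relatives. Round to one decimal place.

steel: 31.2 × (963/664) = 31.2 × 1.450301 = 45.2494
zinc: 21.4 × (3559/3887) = 21.4 × 0.915616 = 19.5942
maize: 8.6 × (258/297) = 8.6 × 0.868687 = 7.4707
nickel: 22.2 × (29174/21961) = 22.2 × 1.328446 = 29.4915
copper: 16.6 × (6692/6959) = 16.6 × 0.961632 = 15.9631
Index = Σ wᵢ·(p₁ᵢ/p₀ᵢ) = 45.2494 + 19.5942 + 7.4707 + 29.4915 + 15.9631 = 117.7689

117.8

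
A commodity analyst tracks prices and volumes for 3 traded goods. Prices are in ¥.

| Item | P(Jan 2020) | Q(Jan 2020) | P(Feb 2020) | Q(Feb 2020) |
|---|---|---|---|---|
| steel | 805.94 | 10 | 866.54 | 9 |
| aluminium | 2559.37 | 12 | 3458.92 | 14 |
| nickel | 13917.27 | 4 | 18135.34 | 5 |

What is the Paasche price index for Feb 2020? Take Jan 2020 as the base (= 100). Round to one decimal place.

130.4

Paasche price index uses current-period quantities as weights.
ΣP(Feb 2020)·Q(Feb 2020) = 866.54×9 + 3458.92×14 + 18135.34×5 = 7798.86 + 48424.88 + 90676.7 = 146900.44
ΣP(Jan 2020)·Q(Feb 2020) = 805.94×9 + 2559.37×14 + 13917.27×5 = 7253.46 + 35831.18 + 69586.35 = 112670.99
Index = 146900.44 / 112670.99 × 100 = 130.3800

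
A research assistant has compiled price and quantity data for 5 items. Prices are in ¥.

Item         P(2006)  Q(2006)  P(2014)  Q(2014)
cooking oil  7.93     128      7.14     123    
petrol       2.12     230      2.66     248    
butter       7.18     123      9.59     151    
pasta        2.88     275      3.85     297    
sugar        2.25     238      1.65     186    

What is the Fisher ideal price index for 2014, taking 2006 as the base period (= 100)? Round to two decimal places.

Laspeyres component (base-period weights):
ΣP(2014)Q(2006) = 7.14×128 + 2.66×230 + 9.59×123 + 3.85×275 + 1.65×238 = 913.92 + 611.8 + 1179.57 + 1058.75 + 392.7 = 4156.74
ΣP(2006)Q(2006) = 7.93×128 + 2.12×230 + 7.18×123 + 2.88×275 + 2.25×238 = 1015.04 + 487.6 + 883.14 + 792 + 535.5 = 3713.28
L = 4156.74 / 3713.28 × 100 = 111.9425
Paasche component (current-period weights):
ΣP(2014)Q(2014) = 7.14×123 + 2.66×248 + 9.59×151 + 3.85×297 + 1.65×186 = 878.22 + 659.68 + 1448.09 + 1143.45 + 306.9 = 4436.34
ΣP(2006)Q(2014) = 7.93×123 + 2.12×248 + 7.18×151 + 2.88×297 + 2.25×186 = 975.39 + 525.76 + 1084.18 + 855.36 + 418.5 = 3859.19
P = 4436.34 / 3859.19 × 100 = 114.9552
Fisher = √(L × P) = √(111.9425 × 114.9552) = 113.4389

113.44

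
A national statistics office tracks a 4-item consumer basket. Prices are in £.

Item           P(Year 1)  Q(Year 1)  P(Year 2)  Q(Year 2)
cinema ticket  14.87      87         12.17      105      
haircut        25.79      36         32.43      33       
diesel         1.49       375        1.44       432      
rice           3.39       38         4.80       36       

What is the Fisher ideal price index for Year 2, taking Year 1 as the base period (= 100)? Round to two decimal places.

100.11

Laspeyres component (base-period weights):
ΣP(Year 2)Q(Year 1) = 12.17×87 + 32.43×36 + 1.44×375 + 4.80×38 = 1058.79 + 1167.48 + 540 + 182.4 = 2948.67
ΣP(Year 1)Q(Year 1) = 14.87×87 + 25.79×36 + 1.49×375 + 3.39×38 = 1293.69 + 928.44 + 558.75 + 128.82 = 2909.7
L = 2948.67 / 2909.7 × 100 = 101.3393
Paasche component (current-period weights):
ΣP(Year 2)Q(Year 2) = 12.17×105 + 32.43×33 + 1.44×432 + 4.80×36 = 1277.85 + 1070.19 + 622.08 + 172.8 = 3142.92
ΣP(Year 1)Q(Year 2) = 14.87×105 + 25.79×33 + 1.49×432 + 3.39×36 = 1561.35 + 851.07 + 643.68 + 122.04 = 3178.14
P = 3142.92 / 3178.14 × 100 = 98.8918
Fisher = √(L × P) = √(101.3393 × 98.8918) = 100.1081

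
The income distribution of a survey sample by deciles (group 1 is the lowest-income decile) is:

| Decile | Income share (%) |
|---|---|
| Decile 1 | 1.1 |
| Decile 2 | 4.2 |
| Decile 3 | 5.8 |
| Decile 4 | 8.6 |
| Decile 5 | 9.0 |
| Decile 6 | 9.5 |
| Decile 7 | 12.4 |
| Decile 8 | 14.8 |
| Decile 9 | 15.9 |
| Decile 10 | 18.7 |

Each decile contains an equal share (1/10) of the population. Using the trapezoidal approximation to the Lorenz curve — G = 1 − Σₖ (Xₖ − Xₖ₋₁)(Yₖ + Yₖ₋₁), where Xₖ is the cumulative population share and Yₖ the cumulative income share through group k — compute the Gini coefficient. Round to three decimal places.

Cumulative income shares Yₖ: 0.0110, 0.0530, 0.1110, 0.1970, 0.2870, 0.3820, 0.5060, 0.6540, 0.8130, 1.0000
Σ (Xₖ−Xₖ₋₁)(Yₖ+Yₖ₋₁) = (1/10)(0.0110+0.0000) + (1/10)(0.0530+0.0110) + (1/10)(0.1110+0.0530) + (1/10)(0.1970+0.1110) + (1/10)(0.2870+0.1970) + (1/10)(0.3820+0.2870) + (1/10)(0.5060+0.3820) + (1/10)(0.6540+0.5060) + (1/10)(0.8130+0.6540) + (1/10)(1.0000+0.8130)
  = 0.0011 + 0.0064 + 0.0164 + 0.0308 + 0.0484 + 0.0669 + 0.0888 + 0.1160 + 0.1467 + 0.1813 = 0.7028
G = 1 − 0.7028 = 0.2972

0.297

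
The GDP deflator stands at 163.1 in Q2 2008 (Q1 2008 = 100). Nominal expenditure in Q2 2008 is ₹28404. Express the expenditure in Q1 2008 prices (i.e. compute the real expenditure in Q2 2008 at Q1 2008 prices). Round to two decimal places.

Real = Nominal ÷ (Index/100) = 28404 ÷ (163.1/100)
     = 28404 ÷ 1.631 = 17415.0828

17415.08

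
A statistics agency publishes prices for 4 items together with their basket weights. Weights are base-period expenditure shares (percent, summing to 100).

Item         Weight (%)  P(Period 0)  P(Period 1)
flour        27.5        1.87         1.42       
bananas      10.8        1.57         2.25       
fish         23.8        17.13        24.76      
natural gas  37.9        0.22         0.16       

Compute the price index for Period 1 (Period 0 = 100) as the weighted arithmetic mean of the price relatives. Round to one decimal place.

flour: 27.5 × (1.42/1.87) = 27.5 × 0.759358 = 20.8824
bananas: 10.8 × (2.25/1.57) = 10.8 × 1.433121 = 15.4777
fish: 23.8 × (24.76/17.13) = 23.8 × 1.445417 = 34.4009
natural gas: 37.9 × (0.16/0.22) = 37.9 × 0.727273 = 27.5636
Index = Σ wᵢ·(p₁ᵢ/p₀ᵢ) = 20.8824 + 15.4777 + 34.4009 + 27.5636 = 98.3246

98.3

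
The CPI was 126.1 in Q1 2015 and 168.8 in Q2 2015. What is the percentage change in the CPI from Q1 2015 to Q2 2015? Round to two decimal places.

33.86%

Change = (168.8 − 126.1) / 126.1 × 100
       = 42.7 / 126.1 × 100 = 33.8620%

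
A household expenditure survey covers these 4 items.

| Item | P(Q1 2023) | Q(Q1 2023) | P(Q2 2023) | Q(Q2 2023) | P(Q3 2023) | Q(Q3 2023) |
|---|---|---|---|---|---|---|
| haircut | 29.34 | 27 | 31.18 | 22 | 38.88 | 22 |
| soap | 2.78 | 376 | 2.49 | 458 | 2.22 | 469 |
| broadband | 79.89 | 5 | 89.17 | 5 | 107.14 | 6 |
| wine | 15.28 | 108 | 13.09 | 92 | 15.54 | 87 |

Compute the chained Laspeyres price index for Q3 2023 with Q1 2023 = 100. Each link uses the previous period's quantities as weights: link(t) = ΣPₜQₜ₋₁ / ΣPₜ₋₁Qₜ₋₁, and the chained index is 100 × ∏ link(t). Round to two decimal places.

103.30

Link Q1 2023→Q2 2023:
ΣP(Q2 2023)Q(Q1 2023) = 31.18×27 + 2.49×376 + 89.17×5 + 13.09×108 = 841.86 + 936.24 + 445.85 + 1413.72 = 3637.67
ΣP(Q1 2023)Q(Q1 2023) = 29.34×27 + 2.78×376 + 79.89×5 + 15.28×108 = 792.18 + 1045.28 + 399.45 + 1650.24 = 3887.15
link = 3637.67/3887.15 = 0.935819
Link Q2 2023→Q3 2023:
ΣP(Q3 2023)Q(Q2 2023) = 38.88×22 + 2.22×458 + 107.14×5 + 15.54×92 = 855.36 + 1016.76 + 535.7 + 1429.68 = 3837.5
ΣP(Q2 2023)Q(Q2 2023) = 31.18×22 + 2.49×458 + 89.17×5 + 13.09×92 = 685.96 + 1140.42 + 445.85 + 1204.28 = 3476.51
link = 3837.5/3476.51 = 1.103837
Chained index = 100 × 0.935819 × 1.103837 = 103.2992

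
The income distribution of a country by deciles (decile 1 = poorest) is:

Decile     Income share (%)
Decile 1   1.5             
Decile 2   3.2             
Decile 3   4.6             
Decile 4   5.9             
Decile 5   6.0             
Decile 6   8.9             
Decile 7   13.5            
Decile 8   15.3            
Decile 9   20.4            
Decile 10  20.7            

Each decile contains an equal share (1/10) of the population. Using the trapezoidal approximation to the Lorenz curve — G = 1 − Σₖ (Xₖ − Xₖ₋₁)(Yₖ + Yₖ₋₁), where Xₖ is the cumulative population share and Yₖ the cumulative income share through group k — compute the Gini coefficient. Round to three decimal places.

0.372

Cumulative income shares Yₖ: 0.0150, 0.0470, 0.0930, 0.1520, 0.2120, 0.3010, 0.4360, 0.5890, 0.7930, 1.0000
Σ (Xₖ−Xₖ₋₁)(Yₖ+Yₖ₋₁) = (1/10)(0.0150+0.0000) + (1/10)(0.0470+0.0150) + (1/10)(0.0930+0.0470) + (1/10)(0.1520+0.0930) + (1/10)(0.2120+0.1520) + (1/10)(0.3010+0.2120) + (1/10)(0.4360+0.3010) + (1/10)(0.5890+0.4360) + (1/10)(0.7930+0.5890) + (1/10)(1.0000+0.7930)
  = 0.0015 + 0.0062 + 0.0140 + 0.0245 + 0.0364 + 0.0513 + 0.0737 + 0.1025 + 0.1382 + 0.1793 = 0.6276
G = 1 − 0.6276 = 0.3724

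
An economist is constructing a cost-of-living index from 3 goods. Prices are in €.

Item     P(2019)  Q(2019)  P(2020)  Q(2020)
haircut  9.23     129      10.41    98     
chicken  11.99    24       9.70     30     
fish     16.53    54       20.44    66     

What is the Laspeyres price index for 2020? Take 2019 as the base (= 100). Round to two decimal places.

Laspeyres price index uses base-period quantities as weights.
ΣP(2020)·Q(2019) = 10.41×129 + 9.70×24 + 20.44×54 = 1342.89 + 232.8 + 1103.76 = 2679.45
ΣP(2019)·Q(2019) = 9.23×129 + 11.99×24 + 16.53×54 = 1190.67 + 287.76 + 892.62 = 2371.05
Index = 2679.45 / 2371.05 × 100 = 113.0069

113.01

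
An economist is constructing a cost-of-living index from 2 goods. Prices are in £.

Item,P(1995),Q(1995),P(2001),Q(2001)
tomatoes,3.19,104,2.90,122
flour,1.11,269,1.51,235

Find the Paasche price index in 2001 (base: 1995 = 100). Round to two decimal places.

109.02

Paasche price index uses current-period quantities as weights.
ΣP(2001)·Q(2001) = 2.90×122 + 1.51×235 = 353.8 + 354.85 = 708.65
ΣP(1995)·Q(2001) = 3.19×122 + 1.11×235 = 389.18 + 260.85 = 650.03
Index = 708.65 / 650.03 × 100 = 109.0180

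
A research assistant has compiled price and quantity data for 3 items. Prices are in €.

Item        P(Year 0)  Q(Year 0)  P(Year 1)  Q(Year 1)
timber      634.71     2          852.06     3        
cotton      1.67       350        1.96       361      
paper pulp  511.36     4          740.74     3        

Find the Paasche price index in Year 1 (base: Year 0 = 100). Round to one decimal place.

Paasche price index uses current-period quantities as weights.
ΣP(Year 1)·Q(Year 1) = 852.06×3 + 1.96×361 + 740.74×3 = 2556.18 + 707.56 + 2222.22 = 5485.96
ΣP(Year 0)·Q(Year 1) = 634.71×3 + 1.67×361 + 511.36×3 = 1904.13 + 602.87 + 1534.08 = 4041.08
Index = 5485.96 / 4041.08 × 100 = 135.7548

135.8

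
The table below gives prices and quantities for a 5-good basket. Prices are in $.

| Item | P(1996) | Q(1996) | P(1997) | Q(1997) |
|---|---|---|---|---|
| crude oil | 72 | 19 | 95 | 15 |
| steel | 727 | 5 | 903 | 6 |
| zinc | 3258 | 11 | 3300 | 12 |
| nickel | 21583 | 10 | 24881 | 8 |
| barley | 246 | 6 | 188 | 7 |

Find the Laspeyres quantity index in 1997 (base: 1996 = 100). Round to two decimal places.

Laspeyres quantity index uses base-period prices as weights.
ΣP(1996)·Q(1997) = 72×15 + 727×6 + 3258×12 + 21583×8 + 246×7 = 1080 + 4362 + 39096 + 172664 + 1722 = 218924
ΣP(1996)·Q(1996) = 72×19 + 727×5 + 3258×11 + 21583×10 + 246×6 = 1368 + 3635 + 35838 + 215830 + 1476 = 258147
Index = 218924 / 258147 × 100 = 84.8059

84.81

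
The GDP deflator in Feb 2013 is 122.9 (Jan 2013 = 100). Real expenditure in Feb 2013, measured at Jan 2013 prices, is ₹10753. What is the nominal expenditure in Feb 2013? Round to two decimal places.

13215.44

Nominal = Real × (Index/100) = 10753 × (122.9/100)
        = 10753 × 1.229 = 13215.4370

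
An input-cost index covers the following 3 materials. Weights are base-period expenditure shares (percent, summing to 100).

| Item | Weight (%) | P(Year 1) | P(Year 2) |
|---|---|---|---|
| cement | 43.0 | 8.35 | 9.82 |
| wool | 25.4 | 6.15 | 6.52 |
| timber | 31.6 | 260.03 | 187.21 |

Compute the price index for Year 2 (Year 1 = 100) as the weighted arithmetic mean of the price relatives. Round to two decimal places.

100.25

cement: 43.0 × (9.82/8.35) = 43.0 × 1.176048 = 50.5701
wool: 25.4 × (6.52/6.15) = 25.4 × 1.060163 = 26.9281
timber: 31.6 × (187.21/260.03) = 31.6 × 0.719955 = 22.7506
Index = Σ wᵢ·(p₁ᵢ/p₀ᵢ) = 50.5701 + 26.9281 + 22.7506 = 100.2488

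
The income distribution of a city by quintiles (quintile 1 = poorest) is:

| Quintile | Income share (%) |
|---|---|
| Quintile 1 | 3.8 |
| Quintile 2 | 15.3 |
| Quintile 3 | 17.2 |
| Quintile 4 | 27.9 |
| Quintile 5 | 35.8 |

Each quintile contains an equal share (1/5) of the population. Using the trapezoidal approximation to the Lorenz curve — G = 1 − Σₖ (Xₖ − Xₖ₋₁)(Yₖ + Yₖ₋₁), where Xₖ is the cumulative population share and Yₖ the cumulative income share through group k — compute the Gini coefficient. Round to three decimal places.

Cumulative income shares Yₖ: 0.0380, 0.1910, 0.3630, 0.6420, 1.0000
Σ (Xₖ−Xₖ₋₁)(Yₖ+Yₖ₋₁) = (1/5)(0.0380+0.0000) + (1/5)(0.1910+0.0380) + (1/5)(0.3630+0.1910) + (1/5)(0.6420+0.3630) + (1/5)(1.0000+0.6420)
  = 0.0076 + 0.0458 + 0.1108 + 0.2010 + 0.3284 = 0.6936
G = 1 − 0.6936 = 0.3064

0.306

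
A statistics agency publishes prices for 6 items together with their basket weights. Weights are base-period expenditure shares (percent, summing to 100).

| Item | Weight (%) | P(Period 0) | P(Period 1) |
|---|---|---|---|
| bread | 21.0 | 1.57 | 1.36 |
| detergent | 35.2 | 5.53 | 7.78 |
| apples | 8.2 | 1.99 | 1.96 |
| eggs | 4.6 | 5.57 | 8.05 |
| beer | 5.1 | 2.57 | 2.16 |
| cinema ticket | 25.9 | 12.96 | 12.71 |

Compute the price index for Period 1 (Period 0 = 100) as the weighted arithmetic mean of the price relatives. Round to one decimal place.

112.1

bread: 21.0 × (1.36/1.57) = 21.0 × 0.866242 = 18.1911
detergent: 35.2 × (7.78/5.53) = 35.2 × 1.406872 = 49.5219
apples: 8.2 × (1.96/1.99) = 8.2 × 0.984925 = 8.0764
eggs: 4.6 × (8.05/5.57) = 4.6 × 1.445242 = 6.6481
beer: 5.1 × (2.16/2.57) = 5.1 × 0.840467 = 4.2864
cinema ticket: 25.9 × (12.71/12.96) = 25.9 × 0.980710 = 25.4004
Index = Σ wᵢ·(p₁ᵢ/p₀ᵢ) = 18.1911 + 49.5219 + 8.0764 + 6.6481 + 4.2864 + 25.4004 = 112.1242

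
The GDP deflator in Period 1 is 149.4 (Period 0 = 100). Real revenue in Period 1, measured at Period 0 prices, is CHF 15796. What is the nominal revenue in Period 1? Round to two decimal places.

Nominal = Real × (Index/100) = 15796 × (149.4/100)
        = 15796 × 1.494 = 23599.2240

23599.22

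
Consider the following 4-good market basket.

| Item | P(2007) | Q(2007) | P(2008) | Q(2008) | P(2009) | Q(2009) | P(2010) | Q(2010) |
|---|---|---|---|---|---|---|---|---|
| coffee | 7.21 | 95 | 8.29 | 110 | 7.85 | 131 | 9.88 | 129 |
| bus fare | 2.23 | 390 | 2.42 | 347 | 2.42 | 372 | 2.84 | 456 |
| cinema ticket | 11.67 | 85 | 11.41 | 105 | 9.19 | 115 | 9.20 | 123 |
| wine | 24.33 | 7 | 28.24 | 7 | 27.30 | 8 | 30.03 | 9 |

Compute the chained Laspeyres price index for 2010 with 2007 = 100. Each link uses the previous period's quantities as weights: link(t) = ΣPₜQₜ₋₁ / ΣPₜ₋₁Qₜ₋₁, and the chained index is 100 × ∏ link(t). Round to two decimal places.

Link 2007→2008:
ΣP(2008)Q(2007) = 8.29×95 + 2.42×390 + 11.41×85 + 28.24×7 = 787.55 + 943.8 + 969.85 + 197.68 = 2898.88
ΣP(2007)Q(2007) = 7.21×95 + 2.23×390 + 11.67×85 + 24.33×7 = 684.95 + 869.7 + 991.95 + 170.31 = 2716.91
link = 2898.88/2716.91 = 1.066977
Link 2008→2009:
ΣP(2009)Q(2008) = 7.85×110 + 2.42×347 + 9.19×105 + 27.30×7 = 863.5 + 839.74 + 964.95 + 191.1 = 2859.29
ΣP(2008)Q(2008) = 8.29×110 + 2.42×347 + 11.41×105 + 28.24×7 = 911.9 + 839.74 + 1198.05 + 197.68 = 3147.37
link = 2859.29/3147.37 = 0.908470
Link 2009→2010:
ΣP(2010)Q(2009) = 9.88×131 + 2.84×372 + 9.20×115 + 30.03×8 = 1294.28 + 1056.48 + 1058 + 240.24 = 3649
ΣP(2009)Q(2009) = 7.85×131 + 2.42×372 + 9.19×115 + 27.30×8 = 1028.35 + 900.24 + 1056.85 + 218.4 = 3203.84
link = 3649/3203.84 = 1.138946
Chained index = 100 × 1.066977 × 0.908470 × 1.138946 = 110.3998

110.40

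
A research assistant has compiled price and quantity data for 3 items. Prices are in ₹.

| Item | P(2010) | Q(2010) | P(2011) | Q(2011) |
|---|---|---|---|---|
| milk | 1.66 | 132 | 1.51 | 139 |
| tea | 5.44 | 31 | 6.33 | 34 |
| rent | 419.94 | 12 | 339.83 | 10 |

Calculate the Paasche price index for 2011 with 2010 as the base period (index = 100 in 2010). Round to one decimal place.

Paasche price index uses current-period quantities as weights.
ΣP(2011)·Q(2011) = 1.51×139 + 6.33×34 + 339.83×10 = 209.89 + 215.22 + 3398.3 = 3823.41
ΣP(2010)·Q(2011) = 1.66×139 + 5.44×34 + 419.94×10 = 230.74 + 184.96 + 4199.4 = 4615.1
Index = 3823.41 / 4615.1 × 100 = 82.8457

82.8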